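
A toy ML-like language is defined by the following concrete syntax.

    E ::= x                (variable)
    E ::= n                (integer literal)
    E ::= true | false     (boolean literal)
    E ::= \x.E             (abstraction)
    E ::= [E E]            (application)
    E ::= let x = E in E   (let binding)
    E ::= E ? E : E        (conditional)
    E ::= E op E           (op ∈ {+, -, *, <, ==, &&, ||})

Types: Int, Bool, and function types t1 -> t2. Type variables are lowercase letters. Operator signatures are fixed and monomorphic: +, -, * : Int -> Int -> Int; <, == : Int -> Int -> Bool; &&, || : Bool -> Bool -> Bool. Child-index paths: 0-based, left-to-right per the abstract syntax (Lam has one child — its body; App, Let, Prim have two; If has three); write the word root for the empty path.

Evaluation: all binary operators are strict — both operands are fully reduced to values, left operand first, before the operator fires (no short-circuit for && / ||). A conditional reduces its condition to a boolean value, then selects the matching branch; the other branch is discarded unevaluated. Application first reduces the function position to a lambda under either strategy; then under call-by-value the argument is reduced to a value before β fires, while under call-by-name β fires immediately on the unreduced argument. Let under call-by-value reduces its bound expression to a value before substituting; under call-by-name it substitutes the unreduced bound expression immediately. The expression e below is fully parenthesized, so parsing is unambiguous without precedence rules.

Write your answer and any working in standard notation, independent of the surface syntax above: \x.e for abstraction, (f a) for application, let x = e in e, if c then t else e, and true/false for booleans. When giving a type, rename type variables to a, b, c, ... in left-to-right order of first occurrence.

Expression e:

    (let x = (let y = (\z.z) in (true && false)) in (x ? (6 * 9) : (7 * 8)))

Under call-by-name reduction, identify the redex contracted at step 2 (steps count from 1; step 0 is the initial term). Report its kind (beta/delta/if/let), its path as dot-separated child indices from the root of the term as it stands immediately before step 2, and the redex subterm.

Working:
step 0: (let x = (let y = (\z.z) in (true && false)) in (if x then (6 * 9) else (7 * 8)))
step 1: [let@root] (if (let y = (\z.z) in (true && false)) then (6 * 9) else (7 * 8))
step 2: [let@0] (if (true && false) then (6 * 9) else (7 * 8))

Answer: let at 0 : (let y = (\z.z) in (true && false))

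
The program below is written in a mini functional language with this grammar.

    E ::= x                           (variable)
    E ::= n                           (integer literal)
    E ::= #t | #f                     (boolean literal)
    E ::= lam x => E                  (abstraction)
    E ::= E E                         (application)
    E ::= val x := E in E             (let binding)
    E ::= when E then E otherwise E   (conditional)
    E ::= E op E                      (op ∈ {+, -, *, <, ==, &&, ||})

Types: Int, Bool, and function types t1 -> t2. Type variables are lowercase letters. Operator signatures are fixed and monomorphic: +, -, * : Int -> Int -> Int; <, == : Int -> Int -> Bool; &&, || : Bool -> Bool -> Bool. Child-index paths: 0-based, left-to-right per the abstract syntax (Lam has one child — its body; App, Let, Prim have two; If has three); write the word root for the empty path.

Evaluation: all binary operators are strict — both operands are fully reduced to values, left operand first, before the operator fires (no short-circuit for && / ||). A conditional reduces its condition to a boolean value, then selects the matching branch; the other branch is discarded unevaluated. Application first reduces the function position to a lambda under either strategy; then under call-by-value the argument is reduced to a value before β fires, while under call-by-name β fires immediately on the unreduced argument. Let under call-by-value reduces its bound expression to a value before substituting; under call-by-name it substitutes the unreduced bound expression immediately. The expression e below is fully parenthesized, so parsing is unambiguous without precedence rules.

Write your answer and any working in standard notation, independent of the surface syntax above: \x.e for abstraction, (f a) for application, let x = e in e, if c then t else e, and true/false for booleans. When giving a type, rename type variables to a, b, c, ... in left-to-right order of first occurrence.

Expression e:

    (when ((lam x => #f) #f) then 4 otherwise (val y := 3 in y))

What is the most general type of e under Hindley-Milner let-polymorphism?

Trace:
\x._ : a -> Bool
  unify a -> Bool ~ Bool -> b
  unify a ~ Bool
  unify Bool ~ b
_ _ : Bool
  unify Bool ~ Bool
let y : Int
y : Int
  unify Int ~ Int

Answer: Int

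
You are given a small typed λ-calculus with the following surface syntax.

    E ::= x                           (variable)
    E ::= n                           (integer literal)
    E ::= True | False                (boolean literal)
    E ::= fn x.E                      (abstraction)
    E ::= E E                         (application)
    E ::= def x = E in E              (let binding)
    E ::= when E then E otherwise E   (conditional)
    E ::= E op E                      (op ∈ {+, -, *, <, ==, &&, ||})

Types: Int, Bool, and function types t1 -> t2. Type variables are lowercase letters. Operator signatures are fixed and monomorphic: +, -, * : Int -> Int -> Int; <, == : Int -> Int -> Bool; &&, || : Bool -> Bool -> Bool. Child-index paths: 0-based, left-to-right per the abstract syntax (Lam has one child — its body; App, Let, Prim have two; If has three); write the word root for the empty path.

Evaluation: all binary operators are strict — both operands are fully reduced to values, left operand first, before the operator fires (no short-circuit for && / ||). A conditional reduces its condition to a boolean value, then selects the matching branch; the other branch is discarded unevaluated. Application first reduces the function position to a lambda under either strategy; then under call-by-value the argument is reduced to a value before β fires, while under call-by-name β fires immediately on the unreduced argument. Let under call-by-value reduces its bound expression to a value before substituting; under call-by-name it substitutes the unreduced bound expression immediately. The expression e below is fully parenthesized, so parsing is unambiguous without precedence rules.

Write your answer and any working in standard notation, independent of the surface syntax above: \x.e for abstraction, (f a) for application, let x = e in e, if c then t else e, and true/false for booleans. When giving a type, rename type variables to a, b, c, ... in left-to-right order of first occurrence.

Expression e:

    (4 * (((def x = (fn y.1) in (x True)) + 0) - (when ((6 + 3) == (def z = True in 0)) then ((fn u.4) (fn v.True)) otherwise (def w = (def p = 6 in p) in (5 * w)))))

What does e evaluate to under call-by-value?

Answer: -116

Derivation:
step 0: (4 * (((let x = (\y.1) in (x true)) + 0) - (if ((6 + 3) == (let z = true in 0)) then ((\u.4) (\v.true)) else (let w = (let p = 6 in p) in (5 * w)))))
step 1: [let@1.0.0] (4 * ((((\y.1) true) + 0) - (if ((6 + 3) == (let z = true in 0)) then ((\u.4) (\v.true)) else (let w = (let p = 6 in p) in (5 * w)))))
step 2: [beta@1.0.0] (4 * ((1 + 0) - (if ((6 + 3) == (let z = true in 0)) then ((\u.4) (\v.true)) else (let w = (let p = 6 in p) in (5 * w)))))
step 3: [delta@1.0] (4 * (1 - (if ((6 + 3) == (let z = true in 0)) then ((\u.4) (\v.true)) else (let w = (let p = 6 in p) in (5 * w)))))
step 4: [delta@1.1.0.0] (4 * (1 - (if (9 == (let z = true in 0)) then ((\u.4) (\v.true)) else (let w = (let p = 6 in p) in (5 * w)))))
step 5: [let@1.1.0.1] (4 * (1 - (if (9 == 0) then ((\u.4) (\v.true)) else (let w = (let p = 6 in p) in (5 * w)))))
step 6: [delta@1.1.0] (4 * (1 - (if false then ((\u.4) (\v.true)) else (let w = (let p = 6 in p) in (5 * w)))))
step 7: [if@1.1] (4 * (1 - (let w = (let p = 6 in p) in (5 * w))))
step 8: [let@1.1.0] (4 * (1 - (let w = 6 in (5 * w))))
step 9: [let@1.1] (4 * (1 - (5 * 6)))
step 10: [delta@1.1] (4 * (1 - 30))
step 11: [delta@1] (4 * -29)
step 12: [delta@root] -116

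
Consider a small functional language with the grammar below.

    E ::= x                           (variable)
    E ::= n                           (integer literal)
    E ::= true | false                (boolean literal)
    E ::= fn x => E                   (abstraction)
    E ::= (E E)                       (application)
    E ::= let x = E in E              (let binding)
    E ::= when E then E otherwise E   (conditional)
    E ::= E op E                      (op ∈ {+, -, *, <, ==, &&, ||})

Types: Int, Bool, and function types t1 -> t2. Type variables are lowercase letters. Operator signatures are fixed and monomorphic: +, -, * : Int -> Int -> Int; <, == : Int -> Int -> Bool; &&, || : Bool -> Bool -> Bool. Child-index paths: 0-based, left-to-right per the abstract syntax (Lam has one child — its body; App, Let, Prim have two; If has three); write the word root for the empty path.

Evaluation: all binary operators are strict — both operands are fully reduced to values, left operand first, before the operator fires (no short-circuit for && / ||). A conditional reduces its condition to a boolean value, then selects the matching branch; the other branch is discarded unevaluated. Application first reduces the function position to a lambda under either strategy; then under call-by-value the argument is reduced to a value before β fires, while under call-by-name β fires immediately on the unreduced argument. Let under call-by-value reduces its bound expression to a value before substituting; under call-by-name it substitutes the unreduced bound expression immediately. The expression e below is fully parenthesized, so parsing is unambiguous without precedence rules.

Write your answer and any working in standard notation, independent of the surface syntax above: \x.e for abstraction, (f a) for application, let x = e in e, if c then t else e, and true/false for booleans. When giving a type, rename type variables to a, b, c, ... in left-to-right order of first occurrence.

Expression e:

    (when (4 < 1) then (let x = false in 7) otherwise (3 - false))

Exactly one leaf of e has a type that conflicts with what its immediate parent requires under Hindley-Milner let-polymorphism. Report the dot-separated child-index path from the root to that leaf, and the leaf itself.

Trace:
  unify Int ~ Int
  unify Int ~ Int
  unify Bool ~ Bool
let x : Bool
  unify Int ~ Int
  unify Bool ~ Int
  FAIL: mismatch Bool ~ Int

Answer: 2.1 : false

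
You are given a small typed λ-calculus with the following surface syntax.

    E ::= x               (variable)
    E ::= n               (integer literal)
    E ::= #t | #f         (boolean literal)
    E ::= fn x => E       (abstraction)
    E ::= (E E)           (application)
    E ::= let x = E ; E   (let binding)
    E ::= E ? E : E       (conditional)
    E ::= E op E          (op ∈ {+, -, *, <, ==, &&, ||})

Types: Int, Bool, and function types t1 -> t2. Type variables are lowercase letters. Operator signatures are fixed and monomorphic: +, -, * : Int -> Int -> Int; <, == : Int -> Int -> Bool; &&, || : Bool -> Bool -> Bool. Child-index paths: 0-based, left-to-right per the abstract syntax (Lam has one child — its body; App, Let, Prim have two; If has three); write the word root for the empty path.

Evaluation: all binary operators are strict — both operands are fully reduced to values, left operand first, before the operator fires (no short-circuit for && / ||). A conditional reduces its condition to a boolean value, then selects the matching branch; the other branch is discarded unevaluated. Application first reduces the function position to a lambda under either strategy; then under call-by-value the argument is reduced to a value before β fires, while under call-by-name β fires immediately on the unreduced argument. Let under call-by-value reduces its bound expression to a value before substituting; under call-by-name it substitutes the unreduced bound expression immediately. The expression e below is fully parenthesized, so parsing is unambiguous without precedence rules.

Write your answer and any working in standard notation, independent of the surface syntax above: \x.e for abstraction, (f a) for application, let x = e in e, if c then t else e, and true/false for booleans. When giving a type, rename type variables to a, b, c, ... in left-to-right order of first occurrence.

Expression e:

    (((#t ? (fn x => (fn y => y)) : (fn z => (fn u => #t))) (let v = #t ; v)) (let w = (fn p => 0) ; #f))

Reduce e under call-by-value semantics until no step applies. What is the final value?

Answer: false

Derivation:
step 0: (((if true then (\x.(\y.y)) else (\z.(\u.true))) (let v = true in v)) (let w = (\p.0) in false))
step 1: [if@0.0] (((\x.(\y.y)) (let v = true in v)) (let w = (\p.0) in false))
step 2: [let@0.1] (((\x.(\y.y)) true) (let w = (\p.0) in false))
step 3: [beta@0] ((\y.y) (let w = (\p.0) in false))
step 4: [let@1] ((\y.y) false)
step 5: [beta@root] false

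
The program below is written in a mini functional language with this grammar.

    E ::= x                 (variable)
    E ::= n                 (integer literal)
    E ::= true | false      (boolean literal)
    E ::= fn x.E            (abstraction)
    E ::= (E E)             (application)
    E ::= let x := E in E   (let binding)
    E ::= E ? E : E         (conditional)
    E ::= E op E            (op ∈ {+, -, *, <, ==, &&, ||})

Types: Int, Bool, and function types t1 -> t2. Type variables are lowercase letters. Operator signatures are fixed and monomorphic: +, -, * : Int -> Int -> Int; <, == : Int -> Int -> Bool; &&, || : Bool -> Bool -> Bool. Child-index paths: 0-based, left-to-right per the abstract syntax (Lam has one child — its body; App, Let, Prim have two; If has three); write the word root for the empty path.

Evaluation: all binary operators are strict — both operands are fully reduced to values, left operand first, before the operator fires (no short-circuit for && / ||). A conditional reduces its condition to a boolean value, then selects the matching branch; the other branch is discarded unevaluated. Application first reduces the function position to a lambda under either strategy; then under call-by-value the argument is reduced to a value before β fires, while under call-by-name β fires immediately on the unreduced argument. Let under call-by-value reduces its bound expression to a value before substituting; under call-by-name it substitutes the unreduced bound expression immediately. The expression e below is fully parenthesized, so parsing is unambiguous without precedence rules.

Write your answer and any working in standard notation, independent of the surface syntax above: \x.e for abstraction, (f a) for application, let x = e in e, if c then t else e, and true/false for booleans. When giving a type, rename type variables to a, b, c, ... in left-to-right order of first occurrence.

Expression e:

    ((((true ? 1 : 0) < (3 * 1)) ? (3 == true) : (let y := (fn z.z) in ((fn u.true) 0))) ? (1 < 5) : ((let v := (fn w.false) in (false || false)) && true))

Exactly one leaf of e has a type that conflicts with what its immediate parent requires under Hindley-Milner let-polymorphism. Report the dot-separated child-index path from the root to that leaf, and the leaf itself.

Working:
  unify Bool ~ Bool
  unify Int ~ Int
  unify Int ~ Int
  unify Int ~ Int
  unify Int ~ Int
  unify Int ~ Int
  unify Bool ~ Bool
  unify Int ~ Int
  unify Bool ~ Int
  FAIL: mismatch Bool ~ Int

Answer: 0.1.1 : true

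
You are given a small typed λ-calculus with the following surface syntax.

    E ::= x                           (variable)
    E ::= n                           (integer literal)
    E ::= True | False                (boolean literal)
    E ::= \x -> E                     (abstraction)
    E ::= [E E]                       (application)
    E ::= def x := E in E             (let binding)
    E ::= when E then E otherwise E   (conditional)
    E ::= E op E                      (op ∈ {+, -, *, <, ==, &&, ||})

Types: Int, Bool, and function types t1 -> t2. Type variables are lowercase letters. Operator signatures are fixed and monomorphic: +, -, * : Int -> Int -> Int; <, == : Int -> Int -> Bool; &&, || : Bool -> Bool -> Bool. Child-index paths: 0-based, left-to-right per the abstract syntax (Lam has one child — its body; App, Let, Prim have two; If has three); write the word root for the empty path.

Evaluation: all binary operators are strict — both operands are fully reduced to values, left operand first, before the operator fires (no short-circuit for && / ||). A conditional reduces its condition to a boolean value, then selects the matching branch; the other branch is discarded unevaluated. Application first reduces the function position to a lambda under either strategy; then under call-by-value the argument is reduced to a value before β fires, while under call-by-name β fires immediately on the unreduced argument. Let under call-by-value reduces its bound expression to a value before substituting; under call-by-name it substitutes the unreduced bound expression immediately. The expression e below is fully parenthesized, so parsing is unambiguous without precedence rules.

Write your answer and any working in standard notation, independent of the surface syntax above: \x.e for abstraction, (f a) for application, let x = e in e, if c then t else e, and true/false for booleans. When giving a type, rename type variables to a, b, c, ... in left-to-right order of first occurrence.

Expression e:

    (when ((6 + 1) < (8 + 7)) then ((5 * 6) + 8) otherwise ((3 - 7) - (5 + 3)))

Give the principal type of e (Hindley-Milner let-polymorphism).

Working:
  unify Int ~ Int
  unify Int ~ Int
  unify Int ~ Int
  unify Int ~ Int
  unify Int ~ Int
  unify Int ~ Int
  unify Bool ~ Bool
  unify Int ~ Int
  unify Int ~ Int
  unify Int ~ Int
  unify Int ~ Int
  unify Int ~ Int
  unify Int ~ Int
  unify Int ~ Int
  unify Int ~ Int
  unify Int ~ Int
  unify Int ~ Int
  unify Int ~ Int

Answer: Int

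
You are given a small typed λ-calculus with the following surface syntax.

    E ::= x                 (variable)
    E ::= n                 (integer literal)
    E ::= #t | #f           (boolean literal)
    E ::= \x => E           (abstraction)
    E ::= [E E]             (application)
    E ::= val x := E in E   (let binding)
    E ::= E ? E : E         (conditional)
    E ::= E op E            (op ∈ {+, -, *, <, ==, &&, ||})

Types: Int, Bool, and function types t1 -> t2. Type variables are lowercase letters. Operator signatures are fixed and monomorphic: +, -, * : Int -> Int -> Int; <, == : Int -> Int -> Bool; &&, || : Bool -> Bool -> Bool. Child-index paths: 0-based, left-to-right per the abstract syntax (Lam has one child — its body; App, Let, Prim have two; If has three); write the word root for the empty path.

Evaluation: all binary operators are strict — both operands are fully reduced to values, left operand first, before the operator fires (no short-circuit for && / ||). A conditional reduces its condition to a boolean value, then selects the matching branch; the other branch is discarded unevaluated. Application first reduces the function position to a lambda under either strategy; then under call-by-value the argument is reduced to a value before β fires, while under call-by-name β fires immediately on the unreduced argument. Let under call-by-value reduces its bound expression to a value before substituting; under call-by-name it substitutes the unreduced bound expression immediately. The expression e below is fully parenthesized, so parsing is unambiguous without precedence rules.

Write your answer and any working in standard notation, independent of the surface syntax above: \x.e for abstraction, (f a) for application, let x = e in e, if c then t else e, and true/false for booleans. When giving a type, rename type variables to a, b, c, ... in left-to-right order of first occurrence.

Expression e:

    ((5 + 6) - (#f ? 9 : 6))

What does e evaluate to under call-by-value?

Working:
step 0: ((5 + 6) - (if false then 9 else 6))
step 1: [delta@0] (11 - (if false then 9 else 6))
step 2: [if@1] (11 - 6)
step 3: [delta@root] 5

Answer: 5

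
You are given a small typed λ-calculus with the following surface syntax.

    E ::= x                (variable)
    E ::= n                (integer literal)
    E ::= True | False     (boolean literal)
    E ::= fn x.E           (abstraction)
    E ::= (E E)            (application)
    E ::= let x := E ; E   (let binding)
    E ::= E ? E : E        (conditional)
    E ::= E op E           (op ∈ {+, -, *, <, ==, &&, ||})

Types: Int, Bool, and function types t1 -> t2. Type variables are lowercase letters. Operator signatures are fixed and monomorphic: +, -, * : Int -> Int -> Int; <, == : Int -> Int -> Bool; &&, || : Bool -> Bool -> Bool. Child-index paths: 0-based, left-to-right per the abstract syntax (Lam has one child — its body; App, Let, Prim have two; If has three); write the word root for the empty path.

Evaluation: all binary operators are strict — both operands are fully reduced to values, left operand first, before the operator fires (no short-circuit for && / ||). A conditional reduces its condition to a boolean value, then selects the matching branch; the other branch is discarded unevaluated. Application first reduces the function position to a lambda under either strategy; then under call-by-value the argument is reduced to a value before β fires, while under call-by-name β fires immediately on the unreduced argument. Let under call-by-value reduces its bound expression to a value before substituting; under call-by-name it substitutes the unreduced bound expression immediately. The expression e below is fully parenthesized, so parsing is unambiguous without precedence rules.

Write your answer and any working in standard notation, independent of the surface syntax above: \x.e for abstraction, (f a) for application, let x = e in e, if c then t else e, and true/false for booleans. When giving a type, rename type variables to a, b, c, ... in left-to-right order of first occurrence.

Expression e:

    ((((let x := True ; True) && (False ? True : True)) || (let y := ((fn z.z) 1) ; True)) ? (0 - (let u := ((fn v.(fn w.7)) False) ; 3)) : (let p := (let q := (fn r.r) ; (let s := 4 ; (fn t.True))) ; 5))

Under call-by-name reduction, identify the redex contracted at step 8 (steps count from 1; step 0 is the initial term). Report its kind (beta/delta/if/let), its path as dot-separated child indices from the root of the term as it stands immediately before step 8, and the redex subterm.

Answer: delta at root : (0 - 3)

Derivation:
step 0: (if (((let x = true in true) && (if false then true else true)) || (let y = ((\z.z) 1) in true)) then (0 - (let u = ((\v.(\w.7)) false) in 3)) else (let p = (let q = (\r.r) in (let s = 4 in (\t.true))) in 5))
step 1: [let@0.0.0] (if ((true && (if false then true else true)) || (let y = ((\z.z) 1) in true)) then (0 - (let u = ((\v.(\w.7)) false) in 3)) else (let p = (let q = (\r.r) in (let s = 4 in (\t.true))) in 5))
step 2: [if@0.0.1] (if ((true && true) || (let y = ((\z.z) 1) in true)) then (0 - (let u = ((\v.(\w.7)) false) in 3)) else (let p = (let q = (\r.r) in (let s = 4 in (\t.true))) in 5))
step 3: [delta@0.0] (if (true || (let y = ((\z.z) 1) in true)) then (0 - (let u = ((\v.(\w.7)) false) in 3)) else (let p = (let q = (\r.r) in (let s = 4 in (\t.true))) in 5))
step 4: [let@0.1] (if (true || true) then (0 - (let u = ((\v.(\w.7)) false) in 3)) else (let p = (let q = (\r.r) in (let s = 4 in (\t.true))) in 5))
step 5: [delta@0] (if true then (0 - (let u = ((\v.(\w.7)) false) in 3)) else (let p = (let q = (\r.r) in (let s = 4 in (\t.true))) in 5))
step 6: [if@root] (0 - (let u = ((\v.(\w.7)) false) in 3))
step 7: [let@1] (0 - 3)
step 8: [delta@root] -3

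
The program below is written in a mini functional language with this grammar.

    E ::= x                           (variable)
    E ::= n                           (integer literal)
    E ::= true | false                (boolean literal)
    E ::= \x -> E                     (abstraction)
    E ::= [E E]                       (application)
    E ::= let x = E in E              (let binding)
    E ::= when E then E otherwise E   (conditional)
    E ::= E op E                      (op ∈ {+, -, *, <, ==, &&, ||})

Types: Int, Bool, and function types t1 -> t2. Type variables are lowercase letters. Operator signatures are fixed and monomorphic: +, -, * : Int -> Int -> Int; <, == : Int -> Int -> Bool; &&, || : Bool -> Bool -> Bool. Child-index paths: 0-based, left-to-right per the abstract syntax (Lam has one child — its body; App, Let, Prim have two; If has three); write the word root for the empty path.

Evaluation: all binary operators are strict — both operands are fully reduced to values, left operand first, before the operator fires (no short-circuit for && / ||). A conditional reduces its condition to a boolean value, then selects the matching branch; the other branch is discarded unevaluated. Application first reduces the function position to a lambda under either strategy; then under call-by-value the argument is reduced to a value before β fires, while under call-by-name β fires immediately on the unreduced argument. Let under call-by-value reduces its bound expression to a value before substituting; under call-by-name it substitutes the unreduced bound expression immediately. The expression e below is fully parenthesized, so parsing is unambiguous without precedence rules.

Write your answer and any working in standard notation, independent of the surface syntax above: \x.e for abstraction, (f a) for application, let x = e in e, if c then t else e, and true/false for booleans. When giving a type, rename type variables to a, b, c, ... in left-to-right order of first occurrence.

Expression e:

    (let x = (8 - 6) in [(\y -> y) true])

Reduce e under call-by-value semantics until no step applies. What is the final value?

Answer: true

Working:
step 0: (let x = (8 - 6) in ((\y.y) true))
step 1: [delta@0] (let x = 2 in ((\y.y) true))
step 2: [let@root] ((\y.y) true)
step 3: [beta@root] true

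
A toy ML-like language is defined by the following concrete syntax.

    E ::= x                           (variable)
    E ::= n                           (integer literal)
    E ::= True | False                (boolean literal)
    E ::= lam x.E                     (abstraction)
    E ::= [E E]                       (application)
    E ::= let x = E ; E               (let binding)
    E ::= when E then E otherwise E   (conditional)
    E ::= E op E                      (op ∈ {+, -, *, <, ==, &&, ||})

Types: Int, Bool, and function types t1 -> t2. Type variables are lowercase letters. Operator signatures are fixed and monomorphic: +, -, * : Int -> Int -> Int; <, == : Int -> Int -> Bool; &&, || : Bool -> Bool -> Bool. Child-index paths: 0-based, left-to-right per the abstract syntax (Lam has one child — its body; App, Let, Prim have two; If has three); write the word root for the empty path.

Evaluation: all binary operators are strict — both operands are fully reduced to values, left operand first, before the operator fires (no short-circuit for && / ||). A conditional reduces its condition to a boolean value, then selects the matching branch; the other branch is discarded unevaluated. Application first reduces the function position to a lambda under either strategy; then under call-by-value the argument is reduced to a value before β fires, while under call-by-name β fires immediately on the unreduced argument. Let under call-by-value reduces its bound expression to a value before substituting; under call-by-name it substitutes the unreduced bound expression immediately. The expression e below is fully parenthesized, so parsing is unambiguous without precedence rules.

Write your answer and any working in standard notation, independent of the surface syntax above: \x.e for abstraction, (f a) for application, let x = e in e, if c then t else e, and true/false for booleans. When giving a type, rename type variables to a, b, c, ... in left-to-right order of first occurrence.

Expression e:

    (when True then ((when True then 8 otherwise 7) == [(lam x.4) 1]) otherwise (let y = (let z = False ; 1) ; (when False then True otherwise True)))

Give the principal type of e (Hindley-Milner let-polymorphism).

Trace:
  unify Bool ~ Bool
  unify Bool ~ Bool
  unify Int ~ Int
  unify Int ~ Int
\x._ : a -> Int
  unify a -> Int ~ Int -> b
  unify a ~ Int
  unify Int ~ b
_ _ : Int
  unify Int ~ Int
let z : Bool
let y : Int
  unify Bool ~ Bool
  unify Bool ~ Bool
  unify Bool ~ Bool

Answer: Bool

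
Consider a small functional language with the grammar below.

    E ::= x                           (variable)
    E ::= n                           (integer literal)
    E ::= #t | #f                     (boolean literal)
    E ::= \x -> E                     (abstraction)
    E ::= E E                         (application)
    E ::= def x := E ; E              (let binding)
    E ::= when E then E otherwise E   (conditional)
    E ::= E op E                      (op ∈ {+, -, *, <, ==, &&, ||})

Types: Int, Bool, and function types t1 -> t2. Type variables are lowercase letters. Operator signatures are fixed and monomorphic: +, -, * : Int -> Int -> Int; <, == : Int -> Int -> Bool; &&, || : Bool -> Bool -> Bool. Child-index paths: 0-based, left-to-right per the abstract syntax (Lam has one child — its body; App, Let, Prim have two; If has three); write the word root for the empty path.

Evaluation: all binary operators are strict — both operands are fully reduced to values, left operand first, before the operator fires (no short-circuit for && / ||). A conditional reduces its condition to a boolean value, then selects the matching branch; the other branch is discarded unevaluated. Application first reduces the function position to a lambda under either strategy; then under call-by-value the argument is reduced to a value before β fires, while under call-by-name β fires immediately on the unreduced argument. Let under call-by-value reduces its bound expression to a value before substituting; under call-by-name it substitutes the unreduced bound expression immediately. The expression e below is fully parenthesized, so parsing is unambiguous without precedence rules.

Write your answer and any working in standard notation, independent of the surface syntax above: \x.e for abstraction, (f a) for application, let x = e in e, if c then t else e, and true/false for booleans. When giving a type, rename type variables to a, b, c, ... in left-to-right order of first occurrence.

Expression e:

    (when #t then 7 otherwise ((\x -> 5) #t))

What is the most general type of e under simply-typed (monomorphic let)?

Trace:
  unify Bool ~ Bool
\x._ : a -> Int
  unify a -> Int ~ Bool -> b
  unify a ~ Bool
  unify Int ~ b
_ _ : Int
  unify Int ~ Int

Answer: Int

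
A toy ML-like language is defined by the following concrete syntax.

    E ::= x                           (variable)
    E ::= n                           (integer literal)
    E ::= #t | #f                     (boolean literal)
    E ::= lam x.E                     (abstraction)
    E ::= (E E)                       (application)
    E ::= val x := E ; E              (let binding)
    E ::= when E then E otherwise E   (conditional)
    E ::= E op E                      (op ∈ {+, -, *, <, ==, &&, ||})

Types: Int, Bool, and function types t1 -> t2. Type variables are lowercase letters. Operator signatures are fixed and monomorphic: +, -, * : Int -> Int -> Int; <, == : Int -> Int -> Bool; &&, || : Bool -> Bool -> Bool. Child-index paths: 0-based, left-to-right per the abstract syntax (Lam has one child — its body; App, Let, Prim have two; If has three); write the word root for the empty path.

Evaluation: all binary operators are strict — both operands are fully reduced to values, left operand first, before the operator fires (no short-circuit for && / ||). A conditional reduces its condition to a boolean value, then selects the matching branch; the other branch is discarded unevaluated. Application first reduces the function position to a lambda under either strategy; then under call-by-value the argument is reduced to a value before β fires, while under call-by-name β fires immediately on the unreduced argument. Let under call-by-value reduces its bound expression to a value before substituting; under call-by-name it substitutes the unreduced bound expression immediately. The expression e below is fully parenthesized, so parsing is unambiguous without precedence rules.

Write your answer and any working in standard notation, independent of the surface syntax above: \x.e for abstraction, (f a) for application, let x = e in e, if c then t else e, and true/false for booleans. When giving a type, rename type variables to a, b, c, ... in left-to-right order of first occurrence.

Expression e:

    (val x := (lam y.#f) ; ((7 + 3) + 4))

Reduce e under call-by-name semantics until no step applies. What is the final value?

Trace:
step 0: (let x = (\y.false) in ((7 + 3) + 4))
step 1: [let@root] ((7 + 3) + 4)
step 2: [delta@0] (10 + 4)
step 3: [delta@root] 14

Answer: 14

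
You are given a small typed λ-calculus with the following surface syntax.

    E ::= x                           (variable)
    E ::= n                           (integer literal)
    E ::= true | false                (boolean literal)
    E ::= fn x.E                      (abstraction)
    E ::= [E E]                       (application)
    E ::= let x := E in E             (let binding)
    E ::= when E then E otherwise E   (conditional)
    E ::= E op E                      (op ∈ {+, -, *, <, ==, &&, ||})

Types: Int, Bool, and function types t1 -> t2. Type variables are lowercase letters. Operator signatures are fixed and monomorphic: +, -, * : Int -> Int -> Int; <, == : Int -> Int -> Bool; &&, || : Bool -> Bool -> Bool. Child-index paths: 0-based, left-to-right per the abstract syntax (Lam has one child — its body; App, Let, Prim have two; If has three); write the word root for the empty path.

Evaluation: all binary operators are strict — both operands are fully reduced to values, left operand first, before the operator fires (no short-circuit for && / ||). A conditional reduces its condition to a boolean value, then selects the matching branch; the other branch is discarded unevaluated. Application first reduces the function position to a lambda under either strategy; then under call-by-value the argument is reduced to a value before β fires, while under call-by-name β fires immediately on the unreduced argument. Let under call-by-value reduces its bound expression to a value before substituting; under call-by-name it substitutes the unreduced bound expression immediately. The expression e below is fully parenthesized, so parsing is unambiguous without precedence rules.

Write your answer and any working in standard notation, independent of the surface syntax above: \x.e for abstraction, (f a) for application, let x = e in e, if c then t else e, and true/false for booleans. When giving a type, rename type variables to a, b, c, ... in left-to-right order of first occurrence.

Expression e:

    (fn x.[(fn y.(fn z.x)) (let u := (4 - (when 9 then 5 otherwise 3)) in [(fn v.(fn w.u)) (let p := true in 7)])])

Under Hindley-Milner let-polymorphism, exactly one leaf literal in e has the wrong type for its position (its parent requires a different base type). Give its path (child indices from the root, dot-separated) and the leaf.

Answer: 0.1.0.1.0 : 9

Derivation:
x : a
\z._ : c -> a
\y._ : b -> c -> a
  unify Int ~ Int
  unify Int ~ Bool
  FAIL: mismatch Int ~ Bool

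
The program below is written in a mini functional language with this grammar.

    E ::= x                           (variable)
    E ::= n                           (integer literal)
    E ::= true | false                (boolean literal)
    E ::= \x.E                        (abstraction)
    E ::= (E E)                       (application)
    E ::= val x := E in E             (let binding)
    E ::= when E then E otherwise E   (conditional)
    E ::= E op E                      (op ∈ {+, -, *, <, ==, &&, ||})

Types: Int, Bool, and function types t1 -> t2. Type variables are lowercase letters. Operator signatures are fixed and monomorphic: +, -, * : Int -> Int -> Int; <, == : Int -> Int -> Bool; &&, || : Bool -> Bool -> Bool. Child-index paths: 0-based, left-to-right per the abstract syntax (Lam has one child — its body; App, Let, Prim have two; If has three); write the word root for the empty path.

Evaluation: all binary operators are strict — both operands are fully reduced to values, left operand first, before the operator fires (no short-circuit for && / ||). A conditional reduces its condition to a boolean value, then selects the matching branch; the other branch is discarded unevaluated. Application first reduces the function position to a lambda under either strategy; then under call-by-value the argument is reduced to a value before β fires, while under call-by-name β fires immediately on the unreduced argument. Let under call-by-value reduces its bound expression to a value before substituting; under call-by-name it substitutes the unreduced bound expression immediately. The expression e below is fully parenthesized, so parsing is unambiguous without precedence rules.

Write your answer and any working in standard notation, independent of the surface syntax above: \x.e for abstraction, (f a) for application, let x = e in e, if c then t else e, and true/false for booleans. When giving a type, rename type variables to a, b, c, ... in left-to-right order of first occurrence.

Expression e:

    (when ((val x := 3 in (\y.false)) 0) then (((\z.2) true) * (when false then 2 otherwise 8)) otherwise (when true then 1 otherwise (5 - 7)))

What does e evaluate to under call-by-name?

Answer: 1

Working:
step 0: (if ((let x = 3 in (\y.false)) 0) then (((\z.2) true) * (if false then 2 else 8)) else (if true then 1 else (5 - 7)))
step 1: [let@0.0] (if ((\y.false) 0) then (((\z.2) true) * (if false then 2 else 8)) else (if true then 1 else (5 - 7)))
step 2: [beta@0] (if false then (((\z.2) true) * (if false then 2 else 8)) else (if true then 1 else (5 - 7)))
step 3: [if@root] (if true then 1 else (5 - 7))
step 4: [if@root] 1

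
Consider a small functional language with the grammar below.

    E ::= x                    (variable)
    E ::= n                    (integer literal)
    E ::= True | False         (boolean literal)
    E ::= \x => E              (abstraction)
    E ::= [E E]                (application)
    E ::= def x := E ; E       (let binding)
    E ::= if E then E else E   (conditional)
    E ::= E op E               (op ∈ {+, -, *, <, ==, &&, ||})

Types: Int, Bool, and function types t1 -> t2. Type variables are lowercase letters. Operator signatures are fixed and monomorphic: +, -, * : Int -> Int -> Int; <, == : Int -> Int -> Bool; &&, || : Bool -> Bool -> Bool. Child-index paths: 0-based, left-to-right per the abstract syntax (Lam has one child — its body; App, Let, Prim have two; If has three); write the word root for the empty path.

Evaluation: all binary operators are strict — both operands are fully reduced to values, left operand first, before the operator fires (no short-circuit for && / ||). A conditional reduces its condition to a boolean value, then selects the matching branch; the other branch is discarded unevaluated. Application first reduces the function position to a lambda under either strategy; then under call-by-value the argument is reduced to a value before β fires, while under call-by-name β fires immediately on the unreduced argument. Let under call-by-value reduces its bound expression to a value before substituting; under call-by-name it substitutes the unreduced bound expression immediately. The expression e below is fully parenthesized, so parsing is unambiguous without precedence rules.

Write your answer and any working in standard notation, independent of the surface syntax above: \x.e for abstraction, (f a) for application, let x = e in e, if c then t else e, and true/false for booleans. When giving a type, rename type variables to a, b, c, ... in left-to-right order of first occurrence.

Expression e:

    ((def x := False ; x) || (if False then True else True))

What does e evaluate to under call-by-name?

Answer: true

Derivation:
step 0: ((let x = false in x) || (if false then true else true))
step 1: [let@0] (false || (if false then true else true))
step 2: [if@1] (false || true)
step 3: [delta@root] true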